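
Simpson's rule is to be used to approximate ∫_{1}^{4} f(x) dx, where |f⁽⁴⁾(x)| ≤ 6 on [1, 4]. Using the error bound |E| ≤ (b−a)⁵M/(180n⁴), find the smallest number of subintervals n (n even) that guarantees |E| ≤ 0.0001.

18

Need 1458/(180n⁴) ≤ 0.0001.
n⁴ ≥ 1458/(180·0.0001) = 81000 ⇒ n ≥ 16.8702, so the smallest even n is 18. (n must be even for Simpson's rule.)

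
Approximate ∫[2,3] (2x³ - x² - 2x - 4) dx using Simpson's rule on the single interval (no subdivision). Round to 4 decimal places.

17.1667

S = (b−a)/6 · [f(2) + 4f(2.5) + f(3)] = 0.166667·[4 + 4·16 + 35] = 17.1667.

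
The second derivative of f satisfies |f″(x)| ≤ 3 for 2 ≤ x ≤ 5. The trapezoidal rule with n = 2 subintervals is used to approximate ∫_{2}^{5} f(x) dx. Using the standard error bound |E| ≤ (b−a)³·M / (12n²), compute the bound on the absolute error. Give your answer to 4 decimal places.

|E| ≤ (3)³·3 / (12·2²) = 81/48 = 1.6875.

1.6875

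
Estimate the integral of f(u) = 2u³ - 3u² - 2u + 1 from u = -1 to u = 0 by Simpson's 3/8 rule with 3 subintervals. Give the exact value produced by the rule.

h = (0 − (-1))/3 = 0.333333.
Nodes u₀,…,u₃ = -1, -0.666667, -0.333333, 0.
f(u) = 2u³ - 3u² - 2u + 1: f₀=-2, f₁=0.407407, f₂=1.259259, f₃=1.
(3h/8)·[f₀ + 3f₁ + 3f₂ + f₃] = 0.125·(4) = 0.5.

0.5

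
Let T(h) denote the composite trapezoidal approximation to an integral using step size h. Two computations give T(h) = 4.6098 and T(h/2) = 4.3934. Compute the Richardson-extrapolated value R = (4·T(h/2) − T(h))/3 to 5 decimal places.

4.32127

R = (4·T(h/2) − T(h)) / 3 = (4·4.3934 − 4.6098)/3 = (12.9638)/3 = 4.32127.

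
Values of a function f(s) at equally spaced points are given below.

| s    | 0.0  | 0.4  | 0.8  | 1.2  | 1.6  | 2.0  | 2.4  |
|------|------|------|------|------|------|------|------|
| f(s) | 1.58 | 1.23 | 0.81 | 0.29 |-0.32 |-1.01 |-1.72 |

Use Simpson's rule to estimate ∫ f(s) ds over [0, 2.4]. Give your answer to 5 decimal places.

h = 0.4, n = 6.
(h/3)·[y₀ + 4y₁ + 2y₂ + 4y₃ + 2y₄ + 4y₅ + y₆] = 0.133333·(2.88) = 0.38400.

0.38400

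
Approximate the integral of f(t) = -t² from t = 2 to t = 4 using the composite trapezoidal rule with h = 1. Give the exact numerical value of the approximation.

h = (4 − 2)/2 = 1.
Nodes t₀,…,t₂ = 2, 3, 4.
f(t) = -t²: f₀=-4, f₁=-9, f₂=-16.
(h/2)·[f₀ + 2f₁ + f₂] = 0.5·(-38) = -19.

-19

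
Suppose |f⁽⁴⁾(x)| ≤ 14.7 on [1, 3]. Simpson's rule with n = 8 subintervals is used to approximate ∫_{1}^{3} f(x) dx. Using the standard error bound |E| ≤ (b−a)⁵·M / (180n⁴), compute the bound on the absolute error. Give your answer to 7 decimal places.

|E| ≤ (2)⁵·14.7 / (180·8⁴) = 470.4/737280 = 0.0006380.

0.0006380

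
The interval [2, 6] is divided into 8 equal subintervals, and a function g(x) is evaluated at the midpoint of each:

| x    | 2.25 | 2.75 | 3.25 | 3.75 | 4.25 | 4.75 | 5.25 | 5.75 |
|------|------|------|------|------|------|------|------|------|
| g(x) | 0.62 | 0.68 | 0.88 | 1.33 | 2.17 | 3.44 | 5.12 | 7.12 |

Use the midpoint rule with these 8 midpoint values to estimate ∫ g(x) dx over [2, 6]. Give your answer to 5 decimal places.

h = 0.5, n = 8.
h·[y(m₁) + y(m₂) + y(m₃) + y(m₄) + y(m₅) + y(m₆) + y(m₇) + y(m₈)] = 0.5·(21.36) = 10.68000.

10.68000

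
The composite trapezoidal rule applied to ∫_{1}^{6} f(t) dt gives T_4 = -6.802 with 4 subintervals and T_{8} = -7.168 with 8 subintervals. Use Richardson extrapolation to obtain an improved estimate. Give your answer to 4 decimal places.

R = (4·T_{8} − T_4) / 3 = (4·(-7.168) − (-6.802))/3 = (-21.870)/3 = -7.2900.

-7.2900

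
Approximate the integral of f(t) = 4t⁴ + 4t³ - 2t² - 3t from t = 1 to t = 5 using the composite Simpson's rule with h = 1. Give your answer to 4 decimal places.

h = (5 − 1)/4 = 1.
Nodes t₀,…,t₄ = 1, 2, 3, 4, 5.
f(t) = 4t⁴ + 4t³ - 2t² - 3t: f₀=3, f₁=82, f₂=405, f₃=1236, f₄=2935.
(h/3)·[f₀ + 4f₁ + 2f₂ + 4f₃ + f₄] = 0.333333·(9020) = 3006.6667.

3006.6667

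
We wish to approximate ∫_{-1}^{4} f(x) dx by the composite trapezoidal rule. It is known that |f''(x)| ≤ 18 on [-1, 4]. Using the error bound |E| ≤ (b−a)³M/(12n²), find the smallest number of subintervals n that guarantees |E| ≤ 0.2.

Need 2250/(12n²) ≤ 0.2.
n² ≥ 2250/(12·0.2) = 937.5 ⇒ n ≥ 30.6186, so the smallest n is 31.

31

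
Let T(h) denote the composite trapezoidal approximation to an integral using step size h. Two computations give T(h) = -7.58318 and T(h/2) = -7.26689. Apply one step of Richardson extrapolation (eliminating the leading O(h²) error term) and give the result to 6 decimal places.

-7.161460

R = (4·T(h/2) − T(h)) / 3 = (4·(-7.26689) − (-7.58318))/3 = (-21.48438)/3 = -7.161460.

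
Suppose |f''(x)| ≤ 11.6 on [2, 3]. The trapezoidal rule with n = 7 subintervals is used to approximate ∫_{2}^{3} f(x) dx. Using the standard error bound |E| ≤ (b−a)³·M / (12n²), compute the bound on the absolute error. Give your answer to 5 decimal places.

0.01973

|E| ≤ (1)³·11.6 / (12·7²) = 11.6/588 = 0.01973.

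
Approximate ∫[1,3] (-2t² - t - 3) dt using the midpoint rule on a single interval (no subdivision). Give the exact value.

-26

M = (b−a)·f(2) = 2·(-13) = -26.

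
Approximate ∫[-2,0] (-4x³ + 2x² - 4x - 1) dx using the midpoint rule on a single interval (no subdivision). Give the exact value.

M = (b−a)·f(-1) = 2·(9) = 18.

18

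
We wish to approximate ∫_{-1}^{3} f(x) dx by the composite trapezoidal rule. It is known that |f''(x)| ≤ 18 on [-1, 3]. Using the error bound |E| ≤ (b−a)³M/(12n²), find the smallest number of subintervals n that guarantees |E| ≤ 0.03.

Need 1152/(12n²) ≤ 0.03.
n² ≥ 1152/(12·0.03) = 3200 ⇒ n ≥ 56.5685, so the smallest n is 57.

57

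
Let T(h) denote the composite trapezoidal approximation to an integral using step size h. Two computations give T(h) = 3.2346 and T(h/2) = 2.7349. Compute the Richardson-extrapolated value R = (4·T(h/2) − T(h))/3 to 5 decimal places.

2.56833

R = (4·T(h/2) − T(h)) / 3 = (4·2.7349 − 3.2346)/3 = (7.7050)/3 = 2.56833.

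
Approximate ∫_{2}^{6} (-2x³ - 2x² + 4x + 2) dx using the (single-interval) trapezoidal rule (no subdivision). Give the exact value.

T = (b−a)/2 · [f(2) + f(6)] = 2·[(-14) + (-478)] = -984.

-984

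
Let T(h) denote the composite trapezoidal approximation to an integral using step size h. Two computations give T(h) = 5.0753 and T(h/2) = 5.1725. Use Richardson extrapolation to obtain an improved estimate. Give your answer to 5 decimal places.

5.20490

R = (4·T(h/2) − T(h)) / 3 = (4·5.1725 − 5.0753)/3 = (15.6147)/3 = 5.20490.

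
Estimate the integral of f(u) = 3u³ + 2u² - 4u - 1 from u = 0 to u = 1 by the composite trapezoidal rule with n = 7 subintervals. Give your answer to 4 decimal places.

h = (1 − 0)/7 = 0.142857.
Nodes u₀,…,u₇ = 0, 0.142857, 0.285714, 0.428571, 0.571429, 0.714286, 0.857143, 1.
f(u) = 3u³ + 2u² - 4u - 1: f₀=-1, f₁=-1.521866, f₂=-1.909621, f₃=-2.110787, f₄=-2.072886, f₅=-1.743440, f₆=-1.069971, f₇=0.
(h/2)·[f₀ + 2f₁ + 2f₂ + 2f₃ + 2f₄ + 2f₅ + 2f₆ + f₇] = 0.071429·(-21.857143) = -1.5612.

-1.5612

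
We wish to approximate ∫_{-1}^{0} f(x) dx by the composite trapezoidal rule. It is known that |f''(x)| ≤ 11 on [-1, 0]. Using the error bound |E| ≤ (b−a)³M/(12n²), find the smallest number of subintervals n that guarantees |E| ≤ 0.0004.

48

Need 11/(12n²) ≤ 0.0004.
n² ≥ 11/(12·0.0004) = 2291.67 ⇒ n ≥ 47.8714, so the smallest n is 48.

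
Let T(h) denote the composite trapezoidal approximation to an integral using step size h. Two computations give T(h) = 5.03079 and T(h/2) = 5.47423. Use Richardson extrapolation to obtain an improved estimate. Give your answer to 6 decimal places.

R = (4·T(h/2) − T(h)) / 3 = (4·5.47423 − 5.03079)/3 = (16.86613)/3 = 5.622043.

5.622043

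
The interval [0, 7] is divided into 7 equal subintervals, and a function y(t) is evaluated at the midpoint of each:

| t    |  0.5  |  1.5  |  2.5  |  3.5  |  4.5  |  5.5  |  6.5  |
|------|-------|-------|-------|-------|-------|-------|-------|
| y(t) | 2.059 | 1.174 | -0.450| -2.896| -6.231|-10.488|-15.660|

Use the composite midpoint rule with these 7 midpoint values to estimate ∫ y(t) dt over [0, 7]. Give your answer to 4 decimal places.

h = 1, n = 7.
h·[y(m₁) + y(m₂) + y(m₃) + y(m₄) + y(m₅) + y(m₆) + y(m₇)] = 1·(-32.492) = -32.4920.

-32.4920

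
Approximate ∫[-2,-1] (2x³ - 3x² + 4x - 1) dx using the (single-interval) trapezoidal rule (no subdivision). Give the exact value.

-23.5

T = (b−a)/2 · [f(-2) + f(-1)] = 0.5·[(-37) + (-10)] = -23.5.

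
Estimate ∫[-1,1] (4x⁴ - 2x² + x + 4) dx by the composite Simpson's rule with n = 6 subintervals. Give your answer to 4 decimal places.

8.2798

h = (1 − (-1))/6 = 0.333333.
Nodes x₀,…,x₆ = -1, -0.666667, -0.333333, 0, 0.333333, 0.666667, 1.
f(x) = 4x⁴ - 2x² + x + 4: f₀=5, f₁=3.234568, f₂=3.493827, f₃=4, f₄=4.160494, f₅=4.567901, f₆=7.
(h/3)·[f₀ + 4f₁ + 2f₂ + 4f₃ + 2f₄ + 4f₅ + f₆] = 0.111111·(74.518519) = 8.2798.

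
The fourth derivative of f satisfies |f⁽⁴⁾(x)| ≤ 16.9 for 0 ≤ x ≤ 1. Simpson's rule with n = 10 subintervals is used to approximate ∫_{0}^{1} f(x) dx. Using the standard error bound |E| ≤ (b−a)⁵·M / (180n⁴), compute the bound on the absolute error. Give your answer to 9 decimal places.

0.000009389

|E| ≤ (1)⁵·16.9 / (180·10⁴) = 16.9/1800000 = 0.000009389.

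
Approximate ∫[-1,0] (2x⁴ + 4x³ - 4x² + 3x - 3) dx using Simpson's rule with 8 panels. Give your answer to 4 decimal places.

-6.4333

h = (0 − (-1))/8 = 0.125.
Nodes x₀,…,x₈ = -1, -0.875, -0.75, -0.625, -0.5, -0.375, -0.25, -0.125, 0.
f(x) = 2x⁴ + 4x³ - 4x² + 3x - 3: f₀=-12, f₁=-10.19482421875, f₂=-8.5546875, f₃=-7.10888671875, f₄=-5.875, f₅=-4.85888671875, f₆=-4.0546875, f₇=-3.44482421875, f₈=-3.
(h/3)·[f₀ + 4f₁ + 2f₂ + 4f₃ + 2f₄ + 4f₅ + 2f₆ + 4f₇ + f₈] = 0.041667·(-154.3984375) = -6.4333.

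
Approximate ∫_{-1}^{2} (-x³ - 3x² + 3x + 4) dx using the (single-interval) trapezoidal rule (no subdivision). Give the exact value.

-16.5

T = (b−a)/2 · [f(-1) + f(2)] = 1.5·[(-1) + (-10)] = -16.5.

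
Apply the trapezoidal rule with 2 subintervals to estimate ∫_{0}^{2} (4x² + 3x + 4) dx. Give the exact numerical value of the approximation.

26

h = (2 − 0)/2 = 1.
Nodes x₀,…,x₂ = 0, 1, 2.
f(x) = 4x² + 3x + 4: f₀=4, f₁=11, f₂=26.
(h/2)·[f₀ + 2f₁ + f₂] = 0.5·(52) = 26.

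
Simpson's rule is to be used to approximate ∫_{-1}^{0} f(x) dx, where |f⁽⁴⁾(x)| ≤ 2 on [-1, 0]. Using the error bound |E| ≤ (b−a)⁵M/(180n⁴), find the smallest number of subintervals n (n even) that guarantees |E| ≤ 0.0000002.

Need 2/(180n⁴) ≤ 0.0000002.
n⁴ ≥ 2/(180·0.0000002) = 55555.6 ⇒ n ≥ 15.3526, so the smallest even n is 16. (n must be even for Simpson's rule.)

16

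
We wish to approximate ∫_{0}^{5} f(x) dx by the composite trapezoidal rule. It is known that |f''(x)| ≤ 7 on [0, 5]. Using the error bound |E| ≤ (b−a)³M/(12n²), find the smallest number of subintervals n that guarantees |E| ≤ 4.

Need 875/(12n²) ≤ 4.
n² ≥ 875/(12·4) = 18.2292 ⇒ n ≥ 4.2696, so the smallest n is 5.

5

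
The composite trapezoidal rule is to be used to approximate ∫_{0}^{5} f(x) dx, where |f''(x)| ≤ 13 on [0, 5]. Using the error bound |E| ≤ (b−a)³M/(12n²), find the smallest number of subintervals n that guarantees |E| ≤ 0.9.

Need 1625/(12n²) ≤ 0.9.
n² ≥ 1625/(12·0.9) = 150.463 ⇒ n ≥ 12.2663, so the smallest n is 13.

13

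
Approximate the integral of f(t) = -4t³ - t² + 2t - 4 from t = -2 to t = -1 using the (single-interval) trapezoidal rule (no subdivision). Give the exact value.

8.5

T = (b−a)/2 · [f(-2) + f(-1)] = 0.5·[20 + (-3)] = 8.5.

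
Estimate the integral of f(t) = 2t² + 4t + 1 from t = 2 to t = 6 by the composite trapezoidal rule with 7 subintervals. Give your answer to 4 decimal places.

h = (6 − 2)/7 = 0.571429.
Nodes t₀,…,t₇ = 2, 2.571429, 3.142857, 3.714286, 4.285714, 4.857143, 5.428571, 6.
f(t) = 2t² + 4t + 1: f₀=17, f₁=24.510204, f₂=33.326531, f₃=43.448980, f₄=54.877551, f₅=67.612245, f₆=81.653061, f₇=97.
(h/2)·[f₀ + 2f₁ + 2f₂ + 2f₃ + 2f₄ + 2f₅ + 2f₆ + f₇] = 0.285714·(724.857143) = 207.1020.

207.1020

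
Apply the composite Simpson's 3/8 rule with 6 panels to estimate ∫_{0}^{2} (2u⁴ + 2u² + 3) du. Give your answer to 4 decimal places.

h = (2 − 0)/6 = 0.333333.
Nodes u₀,…,u₆ = 0, 0.333333, 0.666667, 1, 1.333333, 1.666667, 2.
f(u) = 2u⁴ + 2u² + 3: f₀=3, f₁=3.246914, f₂=4.283951, f₃=7, f₄=12.876543, f₅=23.987654, f₆=43.
(3h/8)·[f₀ + 3f₁ + 3f₂ + 2f₃ + 3f₄ + 3f₅ + f₆] = 0.125·(193.185185) = 24.1481.

24.1481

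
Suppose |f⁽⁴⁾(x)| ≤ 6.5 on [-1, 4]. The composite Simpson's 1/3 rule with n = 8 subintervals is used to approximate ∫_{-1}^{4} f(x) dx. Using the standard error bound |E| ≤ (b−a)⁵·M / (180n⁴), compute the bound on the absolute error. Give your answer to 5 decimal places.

0.02755

|E| ≤ (5)⁵·6.5 / (180·8⁴) = 20312.5/737280 = 0.02755.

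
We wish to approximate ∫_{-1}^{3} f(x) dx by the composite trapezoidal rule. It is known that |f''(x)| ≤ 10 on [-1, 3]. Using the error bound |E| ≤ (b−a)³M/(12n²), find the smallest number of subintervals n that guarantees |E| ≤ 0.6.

10

Need 640/(12n²) ≤ 0.6.
n² ≥ 640/(12·0.6) = 88.8889 ⇒ n ≥ 9.4281, so the smallest n is 10.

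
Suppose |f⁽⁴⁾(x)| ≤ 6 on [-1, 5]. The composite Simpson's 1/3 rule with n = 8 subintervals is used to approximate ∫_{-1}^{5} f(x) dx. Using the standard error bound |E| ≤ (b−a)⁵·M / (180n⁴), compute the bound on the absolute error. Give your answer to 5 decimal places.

0.06328

|E| ≤ (6)⁵·6 / (180·8⁴) = 46656/737280 = 0.06328.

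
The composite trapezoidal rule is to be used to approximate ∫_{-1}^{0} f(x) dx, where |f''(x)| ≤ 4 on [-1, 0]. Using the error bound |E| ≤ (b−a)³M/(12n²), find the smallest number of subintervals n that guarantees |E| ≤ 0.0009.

Need 4/(12n²) ≤ 0.0009.
n² ≥ 4/(12·0.0009) = 370.37 ⇒ n ≥ 19.2450, so the smallest n is 20.

20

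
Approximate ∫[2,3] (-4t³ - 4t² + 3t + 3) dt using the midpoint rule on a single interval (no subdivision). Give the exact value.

M = (b−a)·f(2.5) = 1·(-77) = -77.

-77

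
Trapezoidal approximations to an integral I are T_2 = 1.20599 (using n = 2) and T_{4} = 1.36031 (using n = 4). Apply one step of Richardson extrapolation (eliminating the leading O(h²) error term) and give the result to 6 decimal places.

R = (4·T_{4} − T_2) / 3 = (4·1.36031 − 1.20599)/3 = (4.23525)/3 = 1.411750.

1.411750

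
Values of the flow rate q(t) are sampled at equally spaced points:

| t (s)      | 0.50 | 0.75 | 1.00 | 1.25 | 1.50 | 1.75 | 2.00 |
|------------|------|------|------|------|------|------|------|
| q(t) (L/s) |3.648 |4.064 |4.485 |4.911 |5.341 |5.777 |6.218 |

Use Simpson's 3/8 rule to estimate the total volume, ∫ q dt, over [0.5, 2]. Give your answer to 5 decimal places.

h = 0.25, n = 6.
(3h/8)·[y₀ + 3y₁ + 3y₂ + 2y₃ + 3y₄ + 3y₅ + y₆] = 0.09375·(78.689) = 7.37709.

7.37709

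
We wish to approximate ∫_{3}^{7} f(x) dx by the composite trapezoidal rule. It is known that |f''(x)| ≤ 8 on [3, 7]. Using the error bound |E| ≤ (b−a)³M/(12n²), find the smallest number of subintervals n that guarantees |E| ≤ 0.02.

47

Need 512/(12n²) ≤ 0.02.
n² ≥ 512/(12·0.02) = 2133.33 ⇒ n ≥ 46.1880, so the smallest n is 47.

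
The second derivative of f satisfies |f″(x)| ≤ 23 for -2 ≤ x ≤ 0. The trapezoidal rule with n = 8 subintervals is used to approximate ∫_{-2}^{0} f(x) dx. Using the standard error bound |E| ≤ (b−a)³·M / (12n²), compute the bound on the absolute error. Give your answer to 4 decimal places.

0.2396

|E| ≤ (2)³·23 / (12·8²) = 184/768 = 0.2396.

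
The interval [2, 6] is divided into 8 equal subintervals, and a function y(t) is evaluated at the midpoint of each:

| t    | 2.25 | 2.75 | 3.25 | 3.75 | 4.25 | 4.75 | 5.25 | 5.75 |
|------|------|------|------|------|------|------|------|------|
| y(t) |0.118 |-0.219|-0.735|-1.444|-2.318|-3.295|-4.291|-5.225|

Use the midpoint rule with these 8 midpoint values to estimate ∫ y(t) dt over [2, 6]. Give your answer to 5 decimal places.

h = 0.5, n = 8.
h·[y(m₁) + y(m₂) + y(m₃) + y(m₄) + y(m₅) + y(m₆) + y(m₇) + y(m₈)] = 0.5·(-17.409) = -8.70450.

-8.70450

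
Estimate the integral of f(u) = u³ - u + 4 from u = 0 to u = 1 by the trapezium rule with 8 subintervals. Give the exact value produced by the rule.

h = (1 − 0)/8 = 0.125.
Nodes u₀,…,u₈ = 0, 0.125, 0.25, 0.375, 0.5, 0.625, 0.75, 0.875, 1.
f(u) = u³ - u + 4: f₀=4, f₁=3.876953125, f₂=3.765625, f₃=3.677734375, f₄=3.625, f₅=3.619140625, f₆=3.671875, f₇=3.794921875, f₈=4.
(h/2)·[f₀ + 2f₁ + 2f₂ + 2f₃ + 2f₄ + 2f₅ + 2f₆ + 2f₇ + f₈] = 0.0625·(60.0625) = 3.75390625.

3.75390625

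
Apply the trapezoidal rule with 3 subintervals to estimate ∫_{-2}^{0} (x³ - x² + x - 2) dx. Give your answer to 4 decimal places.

h = (0 − (-2))/3 = 0.666667.
Nodes x₀,…,x₃ = -2, -1.333333, -0.666667, 0.
f(x) = x³ - x² + x - 2: f₀=-16, f₁=-7.481481, f₂=-3.407407, f₃=-2.
(h/2)·[f₀ + 2f₁ + 2f₂ + f₃] = 0.333333·(-39.777778) = -13.2593.

-13.2593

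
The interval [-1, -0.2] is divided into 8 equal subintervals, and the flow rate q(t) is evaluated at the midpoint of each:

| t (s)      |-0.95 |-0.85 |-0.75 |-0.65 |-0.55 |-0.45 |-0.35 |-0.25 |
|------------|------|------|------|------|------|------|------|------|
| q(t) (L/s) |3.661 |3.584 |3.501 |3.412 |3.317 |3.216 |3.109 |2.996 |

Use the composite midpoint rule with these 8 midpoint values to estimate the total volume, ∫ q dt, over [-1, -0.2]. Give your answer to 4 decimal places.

2.6796

h = 0.1, n = 8.
h·[y(m₁) + y(m₂) + y(m₃) + y(m₄) + y(m₅) + y(m₆) + y(m₇) + y(m₈)] = 0.1·(26.796) = 2.6796.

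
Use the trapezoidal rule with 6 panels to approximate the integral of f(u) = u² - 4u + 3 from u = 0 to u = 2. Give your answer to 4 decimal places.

0.7037

h = (2 − 0)/6 = 0.333333.
Nodes u₀,…,u₆ = 0, 0.333333, 0.666667, 1, 1.333333, 1.666667, 2.
f(u) = u² - 4u + 3: f₀=3, f₁=1.777778, f₂=0.777778, f₃=0, f₄=-0.555556, f₅=-0.888889, f₆=-1.
(h/2)·[f₀ + 2f₁ + 2f₂ + 2f₃ + 2f₄ + 2f₅ + f₆] = 0.166667·(4.222222) = 0.7037.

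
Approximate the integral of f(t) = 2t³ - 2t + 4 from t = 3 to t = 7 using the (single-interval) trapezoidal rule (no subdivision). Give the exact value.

1456

T = (b−a)/2 · [f(3) + f(7)] = 2·[52 + 676] = 1456.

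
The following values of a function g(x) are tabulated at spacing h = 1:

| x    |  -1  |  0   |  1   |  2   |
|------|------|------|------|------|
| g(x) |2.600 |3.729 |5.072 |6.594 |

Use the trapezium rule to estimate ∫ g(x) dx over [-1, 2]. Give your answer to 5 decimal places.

h = 1, n = 3.
(h/2)·[y₀ + 2y₁ + 2y₂ + y₃] = 0.5·(26.796) = 13.39800.

13.39800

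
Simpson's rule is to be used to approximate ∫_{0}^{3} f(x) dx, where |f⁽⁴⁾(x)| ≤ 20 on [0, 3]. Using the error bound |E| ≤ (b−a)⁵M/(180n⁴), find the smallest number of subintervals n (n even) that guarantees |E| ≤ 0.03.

6

Need 4860/(180n⁴) ≤ 0.03.
n⁴ ≥ 4860/(180·0.03) = 900 ⇒ n ≥ 5.4772, so the smallest even n is 6. (n must be even for Simpson's rule.)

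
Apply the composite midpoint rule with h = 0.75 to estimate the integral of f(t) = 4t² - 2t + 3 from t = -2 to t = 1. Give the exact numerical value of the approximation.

h = (1 − (-2))/4 = 0.75.
Midpoints m₁,…,m₄ = -1.625, -0.875, -0.125, 0.625.
f(m₁)=16.8125, f(m₂)=7.8125, f(m₃)=3.3125, f(m₄)=3.3125.
h·[f(m₁) + f(m₂) + f(m₃) + f(m₄)] = 0.75·(31.25) = 23.4375.

23.4375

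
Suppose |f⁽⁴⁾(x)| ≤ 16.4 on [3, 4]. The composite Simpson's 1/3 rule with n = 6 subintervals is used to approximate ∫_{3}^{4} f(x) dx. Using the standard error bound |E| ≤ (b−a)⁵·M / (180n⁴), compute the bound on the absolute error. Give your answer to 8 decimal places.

|E| ≤ (1)⁵·16.4 / (180·6⁴) = 16.4/233280 = 0.00007030.

0.00007030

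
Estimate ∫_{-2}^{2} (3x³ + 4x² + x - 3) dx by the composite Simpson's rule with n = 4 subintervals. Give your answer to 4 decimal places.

h = (2 − (-2))/4 = 1.
Nodes x₀,…,x₄ = -2, -1, 0, 1, 2.
f(x) = 3x³ + 4x² + x - 3: f₀=-13, f₁=-3, f₂=-3, f₃=5, f₄=39.
(h/3)·[f₀ + 4f₁ + 2f₂ + 4f₃ + f₄] = 0.333333·(28) = 9.3333.

9.3333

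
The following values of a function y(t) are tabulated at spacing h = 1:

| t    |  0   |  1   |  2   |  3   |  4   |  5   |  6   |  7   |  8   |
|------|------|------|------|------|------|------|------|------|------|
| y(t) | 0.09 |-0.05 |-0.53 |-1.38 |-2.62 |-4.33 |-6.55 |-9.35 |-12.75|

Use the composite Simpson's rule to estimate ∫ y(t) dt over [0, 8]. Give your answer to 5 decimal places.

h = 1, n = 8.
(h/3)·[y₀ + 4y₁ + 2y₂ + 4y₃ + 2y₄ + 4y₅ + 2y₆ + 4y₇ + y₈] = 0.333333·(-92.50) = -30.83333.

-30.83333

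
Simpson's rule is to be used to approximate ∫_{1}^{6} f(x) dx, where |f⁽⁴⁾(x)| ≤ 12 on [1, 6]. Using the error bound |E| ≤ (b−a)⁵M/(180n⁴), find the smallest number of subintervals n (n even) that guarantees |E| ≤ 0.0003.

Need 37500/(180n⁴) ≤ 0.0003.
n⁴ ≥ 37500/(180·0.0003) = 694444 ⇒ n ≥ 28.8675, so the smallest even n is 30. (n must be even for Simpson's rule.)

30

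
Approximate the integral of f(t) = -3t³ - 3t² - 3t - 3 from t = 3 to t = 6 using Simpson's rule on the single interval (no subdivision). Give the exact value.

-1149.75

S = (b−a)/6 · [f(3) + 4f(4.5) + f(6)] = 0.5·[(-120) + 4·(-350.625) + (-777)] = -1149.75.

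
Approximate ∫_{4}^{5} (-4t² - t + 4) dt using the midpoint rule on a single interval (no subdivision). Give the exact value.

-81.5

M = (b−a)·f(4.5) = 1·(-81.5) = -81.5.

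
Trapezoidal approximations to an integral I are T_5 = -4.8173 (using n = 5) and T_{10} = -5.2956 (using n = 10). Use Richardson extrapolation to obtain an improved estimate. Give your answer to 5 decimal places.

R = (4·T_{10} − T_5) / 3 = (4·(-5.2956) − (-4.8173))/3 = (-16.3651)/3 = -5.45503.

-5.45503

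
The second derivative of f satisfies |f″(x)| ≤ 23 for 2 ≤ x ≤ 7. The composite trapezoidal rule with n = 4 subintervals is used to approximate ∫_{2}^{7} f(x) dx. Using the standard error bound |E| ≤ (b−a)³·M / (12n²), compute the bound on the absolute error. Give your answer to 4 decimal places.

14.9740

|E| ≤ (5)³·23 / (12·4²) = 2875/192 = 14.9740.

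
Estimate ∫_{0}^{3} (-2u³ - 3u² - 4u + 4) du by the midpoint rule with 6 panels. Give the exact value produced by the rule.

h = (3 − 0)/6 = 0.5.
Midpoints m₁,…,m₆ = 0.25, 0.75, 1.25, 1.75, 2.25, 2.75.
f(m₁)=2.78125, f(m₂)=-1.53125, f(m₃)=-9.59375, f(m₄)=-22.90625, f(m₅)=-42.96875, f(m₆)=-71.28125.
h·[f(m₁) + f(m₂) + f(m₃) + f(m₄) + f(m₅) + f(m₆)] = 0.5·(-145.5) = -72.75.

-72.75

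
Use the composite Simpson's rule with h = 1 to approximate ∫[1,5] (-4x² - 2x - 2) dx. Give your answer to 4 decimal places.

h = (5 − 1)/4 = 1.
Nodes x₀,…,x₄ = 1, 2, 3, 4, 5.
f(x) = -4x² - 2x - 2: f₀=-8, f₁=-22, f₂=-44, f₃=-74, f₄=-112.
(h/3)·[f₀ + 4f₁ + 2f₂ + 4f₃ + f₄] = 0.333333·(-592) = -197.3333.

-197.3333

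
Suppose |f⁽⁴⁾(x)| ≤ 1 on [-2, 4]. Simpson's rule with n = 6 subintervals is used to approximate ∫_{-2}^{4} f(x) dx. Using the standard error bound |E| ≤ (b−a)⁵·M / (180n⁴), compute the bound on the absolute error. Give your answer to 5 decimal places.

|E| ≤ (6)⁵·1 / (180·6⁴) = 7776/233280 = 0.03333.

0.03333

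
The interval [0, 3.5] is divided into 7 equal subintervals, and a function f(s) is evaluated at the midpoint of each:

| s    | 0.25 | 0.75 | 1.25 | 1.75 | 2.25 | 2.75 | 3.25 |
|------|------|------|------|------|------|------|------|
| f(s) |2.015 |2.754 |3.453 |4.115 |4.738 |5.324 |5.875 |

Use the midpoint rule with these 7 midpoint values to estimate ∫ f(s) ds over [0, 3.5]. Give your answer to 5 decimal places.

14.13700

h = 0.5, n = 7.
h·[y(m₁) + y(m₂) + y(m₃) + y(m₄) + y(m₅) + y(m₆) + y(m₇)] = 0.5·(28.274) = 14.13700.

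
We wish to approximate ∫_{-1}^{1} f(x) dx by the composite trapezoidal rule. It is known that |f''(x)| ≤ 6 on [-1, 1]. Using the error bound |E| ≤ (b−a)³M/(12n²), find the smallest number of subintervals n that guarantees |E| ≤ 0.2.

5

Need 48/(12n²) ≤ 0.2.
n² ≥ 48/(12·0.2) = 20 ⇒ n ≥ 4.4721, so the smallest n is 5.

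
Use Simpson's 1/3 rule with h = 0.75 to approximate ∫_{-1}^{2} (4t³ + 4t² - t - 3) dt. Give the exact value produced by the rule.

h = (2 − (-1))/4 = 0.75.
Nodes t₀,…,t₄ = -1, -0.25, 0.5, 1.25, 2.
f(t) = 4t³ + 4t² - t - 3: f₀=-2, f₁=-2.5625, f₂=-2, f₃=9.8125, f₄=43.
(h/3)·[f₀ + 4f₁ + 2f₂ + 4f₃ + f₄] = 0.25·(66) = 16.5.

16.5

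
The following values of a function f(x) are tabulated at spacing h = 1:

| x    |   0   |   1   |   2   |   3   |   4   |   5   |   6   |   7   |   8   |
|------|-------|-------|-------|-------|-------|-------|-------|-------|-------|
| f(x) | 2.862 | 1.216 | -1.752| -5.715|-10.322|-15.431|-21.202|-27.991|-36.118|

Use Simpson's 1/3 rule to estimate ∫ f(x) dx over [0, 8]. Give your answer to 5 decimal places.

h = 1, n = 8.
(h/3)·[y₀ + 4y₁ + 2y₂ + 4y₃ + 2y₄ + 4y₅ + 2y₆ + 4y₇ + y₈] = 0.333333·(-291.492) = -97.16400.

-97.16400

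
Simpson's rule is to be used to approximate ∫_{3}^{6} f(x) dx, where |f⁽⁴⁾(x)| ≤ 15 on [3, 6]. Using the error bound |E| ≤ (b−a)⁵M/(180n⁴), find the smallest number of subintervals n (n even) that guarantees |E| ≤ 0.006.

8

Need 3645/(180n⁴) ≤ 0.006.
n⁴ ≥ 3645/(180·0.006) = 3375 ⇒ n ≥ 7.6220, so the smallest even n is 8. (n must be even for Simpson's rule.)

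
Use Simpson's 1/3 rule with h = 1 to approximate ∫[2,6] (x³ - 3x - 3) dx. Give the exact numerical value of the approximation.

h = (6 − 2)/4 = 1.
Nodes x₀,…,x₄ = 2, 3, 4, 5, 6.
f(x) = x³ - 3x - 3: f₀=-1, f₁=15, f₂=49, f₃=107, f₄=195.
(h/3)·[f₀ + 4f₁ + 2f₂ + 4f₃ + f₄] = 0.333333·(780) = 260.

260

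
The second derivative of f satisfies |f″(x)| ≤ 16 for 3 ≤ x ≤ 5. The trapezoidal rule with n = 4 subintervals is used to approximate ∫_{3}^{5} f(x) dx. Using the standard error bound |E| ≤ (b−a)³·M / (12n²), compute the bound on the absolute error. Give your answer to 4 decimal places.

0.6667

|E| ≤ (2)³·16 / (12·4²) = 128/192 = 0.6667.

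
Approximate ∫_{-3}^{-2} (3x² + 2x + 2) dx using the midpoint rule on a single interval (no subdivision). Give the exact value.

M = (b−a)·f(-2.5) = 1·(15.75) = 15.75.

15.75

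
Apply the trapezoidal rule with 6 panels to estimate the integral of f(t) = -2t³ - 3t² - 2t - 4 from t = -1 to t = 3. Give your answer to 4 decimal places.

-94.6667

h = (3 − (-1))/6 = 0.666667.
Nodes t₀,…,t₆ = -1, -0.333333, 0.333333, 1, 1.666667, 2.333333, 3.
f(t) = -2t³ - 3t² - 2t - 4: f₀=-3, f₁=-3.592593, f₂=-5.074074, f₃=-11, f₄=-24.925926, f₅=-50.407407, f₆=-91.
(h/2)·[f₀ + 2f₁ + 2f₂ + 2f₃ + 2f₄ + 2f₅ + f₆] = 0.333333·(-284) = -94.6667.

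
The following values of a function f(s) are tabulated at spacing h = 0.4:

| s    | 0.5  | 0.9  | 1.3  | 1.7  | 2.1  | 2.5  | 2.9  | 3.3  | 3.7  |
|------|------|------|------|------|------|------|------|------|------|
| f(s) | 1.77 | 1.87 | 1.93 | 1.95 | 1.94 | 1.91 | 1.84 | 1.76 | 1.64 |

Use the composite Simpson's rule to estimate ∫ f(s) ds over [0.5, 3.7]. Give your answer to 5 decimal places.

5.97200

h = 0.4, n = 8.
(h/3)·[y₀ + 4y₁ + 2y₂ + 4y₃ + 2y₄ + 4y₅ + 2y₆ + 4y₇ + y₈] = 0.133333·(44.79) = 5.97200.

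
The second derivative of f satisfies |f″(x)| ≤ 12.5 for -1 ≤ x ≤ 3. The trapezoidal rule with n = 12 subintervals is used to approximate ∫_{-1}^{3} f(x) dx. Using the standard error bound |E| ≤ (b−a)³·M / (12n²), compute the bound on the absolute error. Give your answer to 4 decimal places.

0.4630

|E| ≤ (4)³·12.5 / (12·12²) = 800/1728 = 0.4630.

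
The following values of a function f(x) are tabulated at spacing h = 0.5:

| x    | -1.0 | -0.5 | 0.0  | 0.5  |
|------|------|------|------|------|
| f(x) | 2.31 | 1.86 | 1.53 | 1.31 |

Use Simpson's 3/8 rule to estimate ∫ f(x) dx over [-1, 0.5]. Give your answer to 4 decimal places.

h = 0.5, n = 3.
(3h/8)·[y₀ + 3y₁ + 3y₂ + y₃] = 0.1875·(13.79) = 2.5856.

2.5856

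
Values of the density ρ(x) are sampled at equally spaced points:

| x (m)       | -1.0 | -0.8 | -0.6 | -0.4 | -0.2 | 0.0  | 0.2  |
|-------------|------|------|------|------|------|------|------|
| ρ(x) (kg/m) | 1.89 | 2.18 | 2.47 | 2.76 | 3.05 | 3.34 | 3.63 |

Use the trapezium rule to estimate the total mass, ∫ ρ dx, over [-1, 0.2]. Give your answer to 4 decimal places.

h = 0.2, n = 6.
(h/2)·[y₀ + 2y₁ + 2y₂ + 2y₃ + 2y₄ + 2y₅ + y₆] = 0.1·(33.12) = 3.3120.

3.3120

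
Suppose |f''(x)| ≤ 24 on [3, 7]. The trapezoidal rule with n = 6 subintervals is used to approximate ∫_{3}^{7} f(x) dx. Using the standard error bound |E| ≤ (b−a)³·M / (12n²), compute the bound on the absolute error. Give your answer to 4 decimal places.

3.5556

|E| ≤ (4)³·24 / (12·6²) = 1536/432 = 3.5556.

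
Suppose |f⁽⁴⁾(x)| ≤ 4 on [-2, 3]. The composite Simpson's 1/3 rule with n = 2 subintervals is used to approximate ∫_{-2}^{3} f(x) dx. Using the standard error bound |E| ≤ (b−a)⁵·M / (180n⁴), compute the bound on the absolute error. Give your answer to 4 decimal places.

4.3403

|E| ≤ (5)⁵·4 / (180·2⁴) = 12500/2880 = 4.3403.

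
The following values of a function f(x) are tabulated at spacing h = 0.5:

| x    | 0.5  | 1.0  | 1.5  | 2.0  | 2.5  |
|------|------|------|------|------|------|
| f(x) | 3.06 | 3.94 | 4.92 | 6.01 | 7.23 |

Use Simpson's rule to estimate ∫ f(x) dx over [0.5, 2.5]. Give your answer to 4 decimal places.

9.9883

h = 0.5, n = 4.
(h/3)·[y₀ + 4y₁ + 2y₂ + 4y₃ + y₄] = 0.166667·(59.93) = 9.9883.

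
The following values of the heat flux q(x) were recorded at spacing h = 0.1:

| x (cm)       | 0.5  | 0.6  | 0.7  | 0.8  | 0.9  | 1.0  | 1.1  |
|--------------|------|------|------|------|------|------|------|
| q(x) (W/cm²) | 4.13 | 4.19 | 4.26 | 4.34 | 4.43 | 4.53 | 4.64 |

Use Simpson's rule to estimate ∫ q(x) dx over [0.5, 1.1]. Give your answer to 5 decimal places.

2.61300

h = 0.1, n = 6.
(h/3)·[y₀ + 4y₁ + 2y₂ + 4y₃ + 2y₄ + 4y₅ + y₆] = 0.033333·(78.39) = 2.61300.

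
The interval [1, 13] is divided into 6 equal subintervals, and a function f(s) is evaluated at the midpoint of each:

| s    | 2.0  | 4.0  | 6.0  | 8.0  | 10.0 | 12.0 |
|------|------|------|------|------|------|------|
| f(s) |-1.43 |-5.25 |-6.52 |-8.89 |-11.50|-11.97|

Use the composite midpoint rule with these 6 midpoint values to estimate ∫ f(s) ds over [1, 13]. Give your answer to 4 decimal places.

-91.1200

h = 2, n = 6.
h·[y(m₁) + y(m₂) + y(m₃) + y(m₄) + y(m₅) + y(m₆)] = 2·(-45.56) = -91.1200.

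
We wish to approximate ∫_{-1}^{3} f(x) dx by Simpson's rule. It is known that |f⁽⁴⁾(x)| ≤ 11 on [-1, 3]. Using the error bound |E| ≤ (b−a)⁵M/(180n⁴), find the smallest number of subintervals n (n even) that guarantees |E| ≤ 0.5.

4

Need 11264/(180n⁴) ≤ 0.5.
n⁴ ≥ 11264/(180·0.5) = 125.156 ⇒ n ≥ 3.3447, so the smallest even n is 4. (n must be even for Simpson's rule.)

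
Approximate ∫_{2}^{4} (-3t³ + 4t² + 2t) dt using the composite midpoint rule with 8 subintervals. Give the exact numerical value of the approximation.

-93.09375

h = (4 − 2)/8 = 0.25.
Midpoints m₁,…,m₈ = 2.125, 2.375, 2.625, 2.875, 3.125, 3.375, 3.625, 3.875.
f(m₁)=-6.474609375, f(m₂)=-12.876953125, f(m₃)=-21.451171875, f(m₄)=-32.478515625, f(m₅)=-46.240234375, f(m₆)=-63.017578125, f(m₇)=-83.091796875, f(m₈)=-106.744140625.
h·[f(m₁) + f(m₂) + f(m₃) + f(m₄) + f(m₅) + f(m₆) + f(m₇) + f(m₈)] = 0.25·(-372.375) = -93.09375.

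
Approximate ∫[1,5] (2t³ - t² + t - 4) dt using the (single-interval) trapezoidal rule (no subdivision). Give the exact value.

T = (b−a)/2 · [f(1) + f(5)] = 2·[(-2) + 226] = 448.

448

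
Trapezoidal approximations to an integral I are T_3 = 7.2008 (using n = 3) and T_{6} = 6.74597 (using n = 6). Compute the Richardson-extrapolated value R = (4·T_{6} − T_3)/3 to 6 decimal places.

6.594360

R = (4·T_{6} − T_3) / 3 = (4·6.74597 − 7.2008)/3 = (19.78308)/3 = 6.594360.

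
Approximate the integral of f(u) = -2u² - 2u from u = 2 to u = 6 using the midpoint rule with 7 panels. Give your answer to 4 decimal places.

-170.4490

h = (6 − 2)/7 = 0.571429.
Midpoints m₁,…,m₇ = 2.285714, 2.857143, 3.428571, 4, 4.571429, 5.142857, 5.714286.
f(m₁)=-15.020408, f(m₂)=-22.040816, f(m₃)=-30.367347, f(m₄)=-40, f(m₅)=-50.938776, f(m₆)=-63.183673, f(m₇)=-76.734694.
h·[f(m₁) + f(m₂) + f(m₃) + f(m₄) + f(m₅) + f(m₆) + f(m₇)] = 0.571429·(-298.285714) = -170.4490.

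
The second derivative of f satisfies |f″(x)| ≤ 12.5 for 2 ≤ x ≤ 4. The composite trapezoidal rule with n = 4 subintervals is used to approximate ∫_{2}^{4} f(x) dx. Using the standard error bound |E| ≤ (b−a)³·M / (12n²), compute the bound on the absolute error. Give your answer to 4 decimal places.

|E| ≤ (2)³·12.5 / (12·4²) = 100/192 = 0.5208.

0.5208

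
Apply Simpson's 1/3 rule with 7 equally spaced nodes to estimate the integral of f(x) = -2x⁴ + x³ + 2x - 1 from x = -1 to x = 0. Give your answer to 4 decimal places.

h = (0 − (-1))/6 = 0.166667.
Nodes x₀,…,x₆ = -1, -0.833333, -0.666667, -0.5, -0.333333, -0.166667, 0.
f(x) = -2x⁴ + x³ + 2x - 1: f₀=-6, f₁=-4.209877, f₂=-3.024691, f₃=-2.25, f₄=-1.728395, f₅=-1.339506, f₆=-1.
(h/3)·[f₀ + 4f₁ + 2f₂ + 4f₃ + 2f₄ + 4f₅ + f₆] = 0.055556·(-47.703704) = -2.6502.

-2.6502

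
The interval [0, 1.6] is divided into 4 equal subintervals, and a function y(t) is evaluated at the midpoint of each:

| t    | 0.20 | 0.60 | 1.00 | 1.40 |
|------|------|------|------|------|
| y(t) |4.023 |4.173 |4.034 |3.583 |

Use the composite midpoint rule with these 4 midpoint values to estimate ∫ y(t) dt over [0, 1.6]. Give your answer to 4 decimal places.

6.3252

h = 0.4, n = 4.
h·[y(m₁) + y(m₂) + y(m₃) + y(m₄)] = 0.4·(15.813) = 6.3252.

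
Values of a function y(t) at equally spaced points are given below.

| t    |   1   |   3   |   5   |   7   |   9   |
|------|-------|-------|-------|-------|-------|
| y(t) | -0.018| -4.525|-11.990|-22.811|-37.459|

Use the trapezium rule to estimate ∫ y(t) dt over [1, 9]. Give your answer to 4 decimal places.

-116.1290

h = 2, n = 4.
(h/2)·[y₀ + 2y₁ + 2y₂ + 2y₃ + y₄] = 1·(-116.129) = -116.1290.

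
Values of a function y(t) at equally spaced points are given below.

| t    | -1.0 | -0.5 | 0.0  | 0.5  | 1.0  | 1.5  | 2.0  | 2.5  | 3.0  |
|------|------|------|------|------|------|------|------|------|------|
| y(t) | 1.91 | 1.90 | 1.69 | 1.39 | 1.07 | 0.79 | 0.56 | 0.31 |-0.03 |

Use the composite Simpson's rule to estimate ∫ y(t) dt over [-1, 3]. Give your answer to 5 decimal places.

4.34667

h = 0.5, n = 8.
(h/3)·[y₀ + 4y₁ + 2y₂ + 4y₃ + 2y₄ + 4y₅ + 2y₆ + 4y₇ + y₈] = 0.166667·(26.08) = 4.34667.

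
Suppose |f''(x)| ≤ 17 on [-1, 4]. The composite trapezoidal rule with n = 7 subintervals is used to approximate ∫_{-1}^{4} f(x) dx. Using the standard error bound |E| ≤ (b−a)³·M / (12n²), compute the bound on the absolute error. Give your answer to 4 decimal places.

3.6139

|E| ≤ (5)³·17 / (12·7²) = 2125/588 = 3.6139.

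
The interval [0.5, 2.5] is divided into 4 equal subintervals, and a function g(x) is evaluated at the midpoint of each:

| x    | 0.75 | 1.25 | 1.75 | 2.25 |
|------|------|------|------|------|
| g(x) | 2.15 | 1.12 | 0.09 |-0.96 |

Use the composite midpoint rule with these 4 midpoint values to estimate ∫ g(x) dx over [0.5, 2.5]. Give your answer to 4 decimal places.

h = 0.5, n = 4.
h·[y(m₁) + y(m₂) + y(m₃) + y(m₄)] = 0.5·(2.40) = 1.2000.

1.2000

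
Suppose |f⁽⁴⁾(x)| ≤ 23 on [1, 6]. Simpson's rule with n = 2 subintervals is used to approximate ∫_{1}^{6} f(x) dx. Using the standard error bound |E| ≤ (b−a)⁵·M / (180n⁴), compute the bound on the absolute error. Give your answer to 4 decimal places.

|E| ≤ (5)⁵·23 / (180·2⁴) = 71875/2880 = 24.9566.

24.9566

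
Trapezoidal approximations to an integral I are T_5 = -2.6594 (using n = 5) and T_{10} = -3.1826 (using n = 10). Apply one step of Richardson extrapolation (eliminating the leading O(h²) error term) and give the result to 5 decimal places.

-3.35700

R = (4·T_{10} − T_5) / 3 = (4·(-3.1826) − (-2.6594))/3 = (-10.0710)/3 = -3.35700.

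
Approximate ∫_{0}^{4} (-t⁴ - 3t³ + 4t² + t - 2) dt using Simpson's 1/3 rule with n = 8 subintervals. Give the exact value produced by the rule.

h = (4 − 0)/8 = 0.5.
Nodes t₀,…,t₈ = 0, 0.5, 1, 1.5, 2, 2.5, 3, 3.5, 4.
f(t) = -t⁴ - 3t³ + 4t² + t - 2: f₀=-2, f₁=-0.9375, f₂=-1, f₃=-6.6875, f₄=-24, f₅=-60.4375, f₆=-125, f₇=-228.1875, f₈=-382.
(h/3)·[f₀ + 4f₁ + 2f₂ + 4f₃ + 2f₄ + 4f₅ + 2f₆ + 4f₇ + f₈] = 0.166667·(-1869) = -311.5.

-311.5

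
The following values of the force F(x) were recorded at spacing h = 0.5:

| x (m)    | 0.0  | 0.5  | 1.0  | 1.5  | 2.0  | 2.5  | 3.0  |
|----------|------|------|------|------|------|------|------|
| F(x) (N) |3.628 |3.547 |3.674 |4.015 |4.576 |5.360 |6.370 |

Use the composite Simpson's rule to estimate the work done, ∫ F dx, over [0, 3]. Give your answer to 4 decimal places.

13.0310

h = 0.5, n = 6.
(h/3)·[y₀ + 4y₁ + 2y₂ + 4y₃ + 2y₄ + 4y₅ + y₆] = 0.166667·(78.186) = 13.0310.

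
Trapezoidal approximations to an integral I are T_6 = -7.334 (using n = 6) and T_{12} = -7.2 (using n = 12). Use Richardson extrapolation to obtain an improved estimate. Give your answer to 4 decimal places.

R = (4·T_{12} − T_6) / 3 = (4·(-7.2) − (-7.334))/3 = (-21.466)/3 = -7.1553.

-7.1553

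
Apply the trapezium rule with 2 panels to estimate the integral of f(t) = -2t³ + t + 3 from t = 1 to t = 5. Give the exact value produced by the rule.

h = (5 − 1)/2 = 2.
Nodes t₀,…,t₂ = 1, 3, 5.
f(t) = -2t³ + t + 3: f₀=2, f₁=-48, f₂=-242.
(h/2)·[f₀ + 2f₁ + f₂] = 1·(-336) = -336.

-336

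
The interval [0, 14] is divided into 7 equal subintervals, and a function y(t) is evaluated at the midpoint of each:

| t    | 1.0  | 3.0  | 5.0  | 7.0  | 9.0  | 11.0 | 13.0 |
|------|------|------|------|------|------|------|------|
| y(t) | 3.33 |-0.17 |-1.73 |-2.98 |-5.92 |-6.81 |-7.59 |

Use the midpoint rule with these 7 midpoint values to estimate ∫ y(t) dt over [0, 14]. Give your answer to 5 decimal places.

-43.74000

h = 2, n = 7.
h·[y(m₁) + y(m₂) + y(m₃) + y(m₄) + y(m₅) + y(m₆) + y(m₇)] = 2·(-21.87) = -43.74000.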